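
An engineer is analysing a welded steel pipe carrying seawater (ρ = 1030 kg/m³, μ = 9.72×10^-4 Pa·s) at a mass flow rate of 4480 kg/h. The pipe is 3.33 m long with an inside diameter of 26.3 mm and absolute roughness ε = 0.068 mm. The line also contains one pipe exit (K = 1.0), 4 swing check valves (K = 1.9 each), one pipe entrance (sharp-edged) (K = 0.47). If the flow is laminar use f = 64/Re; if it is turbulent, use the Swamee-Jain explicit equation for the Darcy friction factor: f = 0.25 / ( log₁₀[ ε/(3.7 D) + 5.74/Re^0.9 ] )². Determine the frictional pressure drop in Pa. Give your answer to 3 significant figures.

ΔP ≈ 32000 Pa

ṁ = 4480 kg/h = 4480/3600 = 1.244 kg/s.
A = πD²/4 = π(0.0263)²/4 = 0.0005433 m²; mean velocity V = ṁ/(ρA) = 1.244/(1030 · 0.0005433) = 2.224 m/s.
Reynolds number Re = ρVD/μ = 1030 · 2.224 · 0.0263 / 0.000972 = 6.198e+04.
Re > 4000 → turbulent. Relative roughness ε/D = 6.8e-05/0.0263 = 0.00259. Swamee-Jain: f = 0.25/(log₁₀[0.00259/3.7 + 5.74/6.198e+04^0.9])² = 0.25/(log₁₀[0.000699 + 0.000279])² = 0.25/(-3.01)² = 0.0276.
Total minor-loss coefficient ΣK = 1·1 + 4·1.9 + 1·0.47 = 9.07.
ΔP = [f·L/D + ΣK]·(ρV²/2) = [0.0276·3.33/0.0263 + 9.07]·(1030·2.224²/2) = [3.495 + 9.07]·2547 = 3.201e+04 Pa.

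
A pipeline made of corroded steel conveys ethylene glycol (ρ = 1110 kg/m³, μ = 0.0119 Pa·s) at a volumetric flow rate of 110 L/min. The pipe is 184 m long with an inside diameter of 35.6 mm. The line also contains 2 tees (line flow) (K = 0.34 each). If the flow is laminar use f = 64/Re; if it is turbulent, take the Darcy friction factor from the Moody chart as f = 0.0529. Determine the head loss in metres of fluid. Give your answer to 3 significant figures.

h_f ≈ 47.4 m

Q = 110 L/min = 110/60000 = 0.001833 m³/s.
Cross-sectional area A = πD²/4 = π(0.0356)²/4 = 0.0009954 m²; mean velocity V = Q/A = 0.001833/0.0009954 = 1.842 m/s.
Reynolds number Re = ρVD/μ = 1110 · 1.842 · 0.0356 / 0.0119 = 6116.
Re > 4000 → turbulent; use the Moody-chart value f = 0.0529.
Total minor-loss coefficient ΣK = 2·0.34 = 0.68.
ΔP = [f·L/D + ΣK]·(ρV²/2) = [0.0529·184/0.0356 + 0.68]·(1110·1.842²/2) = [273.4 + 0.68]·1883 = 5.161e+05 Pa.
Head loss h_f = ΔP/(ρg) = 5.161e+05/(1110·9.81) = 47.4 m.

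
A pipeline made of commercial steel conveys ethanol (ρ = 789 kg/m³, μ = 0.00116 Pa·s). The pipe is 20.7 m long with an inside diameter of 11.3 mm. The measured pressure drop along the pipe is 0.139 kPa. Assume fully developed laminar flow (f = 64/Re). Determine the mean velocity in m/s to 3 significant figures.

For laminar flow, f = 64/Re with Re = ρVD/μ, so Darcy-Weisbach reduces to ΔP = 32μLV/D². Solving for V: V = ΔP·D²/(32μL) = 139·(0.0113)²/(32·0.00116·20.7) = 0.0231 m/s.
Check: Re = ρVD/μ = 789·0.0231·0.0113/0.00116 = 177.5 < 2300, so the laminar assumption holds.

V ≈ 0.0231 m/s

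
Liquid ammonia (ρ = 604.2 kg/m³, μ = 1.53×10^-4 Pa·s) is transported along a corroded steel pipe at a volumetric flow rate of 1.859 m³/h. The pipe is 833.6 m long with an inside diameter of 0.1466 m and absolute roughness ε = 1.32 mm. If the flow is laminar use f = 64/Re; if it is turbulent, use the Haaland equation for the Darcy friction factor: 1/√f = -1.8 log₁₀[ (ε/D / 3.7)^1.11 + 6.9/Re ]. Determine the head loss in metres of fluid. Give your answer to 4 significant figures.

h_f ≈ 0.01080 m

Q = 1.859 m³/h = 1.859/3600 = 0.0005164 m³/s.
Cross-sectional area A = πD²/4 = π(0.1466)²/4 = 0.01688 m²; mean velocity V = Q/A = 0.0005164/0.01688 = 0.03059 m/s.
Reynolds number Re = ρVD/μ = 604.2 · 0.03059 · 0.1466 / 0.000153 = 1.771e+04.
Re > 4000 → turbulent. Relative roughness ε/D = 0.00132/0.1466 = 0.009. Haaland: 1/√f = -1.8 log₁₀[(0.009/3.7)^1.11 + 6.9/1.771e+04] = -1.8 log₁₀[0.00126 + 0.00039] = 5.011, so f = 0.03982.
Darcy-Weisbach: ΔP = f(L/D)(ρV²/2) = 0.03982·(833.6/0.1466)·(604.2·0.03059²/2) = 0.03982·5686·0.2827 = 64.03 Pa.
Head loss h_f = ΔP/(ρg) = 64.03/(604.2·9.81) = 0.01080 m.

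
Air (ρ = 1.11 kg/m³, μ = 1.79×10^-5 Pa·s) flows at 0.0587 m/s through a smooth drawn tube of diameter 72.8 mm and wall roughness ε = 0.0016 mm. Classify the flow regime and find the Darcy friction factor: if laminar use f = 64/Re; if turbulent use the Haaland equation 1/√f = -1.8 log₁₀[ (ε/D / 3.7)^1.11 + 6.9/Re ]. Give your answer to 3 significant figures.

Re = ρVD/μ = 1.11·0.0587·0.0728/1.79e-05 = 265.
Re < 2300 → laminar, so f = 64/Re = 0.2415 (roughness is irrelevant in laminar flow).

f ≈ 0.242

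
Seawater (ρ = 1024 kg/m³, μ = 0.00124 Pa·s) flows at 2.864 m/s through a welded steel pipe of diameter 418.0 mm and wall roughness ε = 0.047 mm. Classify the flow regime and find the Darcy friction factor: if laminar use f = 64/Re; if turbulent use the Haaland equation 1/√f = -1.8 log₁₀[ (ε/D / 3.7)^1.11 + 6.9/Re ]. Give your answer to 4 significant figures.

f ≈ 0.01352

Re = ρVD/μ = 1024·2.864·0.418/0.00124 = 9.886e+05.
Re > 4000 → turbulent. ε/D = 4.7e-05/0.418 = 0.000112; Haaland: 1/√f = -1.8 log₁₀[9.68e-06 + 6.98e-06] = 8.601, so f = 0.01352.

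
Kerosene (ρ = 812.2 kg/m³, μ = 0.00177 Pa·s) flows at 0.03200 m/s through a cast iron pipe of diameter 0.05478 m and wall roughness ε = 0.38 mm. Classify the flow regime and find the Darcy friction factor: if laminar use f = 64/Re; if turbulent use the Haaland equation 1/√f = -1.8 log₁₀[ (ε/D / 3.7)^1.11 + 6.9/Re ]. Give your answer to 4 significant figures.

f ≈ 0.07956

Re = ρVD/μ = 812.2·0.032·0.05478/0.00177 = 804.4.
Re < 2300 → laminar, so f = 64/Re = 0.07956 (roughness is irrelevant in laminar flow).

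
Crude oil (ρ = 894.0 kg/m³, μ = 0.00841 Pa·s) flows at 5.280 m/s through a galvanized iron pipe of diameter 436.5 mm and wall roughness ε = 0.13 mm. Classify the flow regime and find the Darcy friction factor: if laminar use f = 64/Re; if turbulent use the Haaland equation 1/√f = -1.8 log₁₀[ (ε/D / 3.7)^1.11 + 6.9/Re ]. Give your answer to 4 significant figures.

Re = ρVD/μ = 894·5.28·0.4365/0.00841 = 2.45e+05.
Re > 4000 → turbulent. ε/D = 0.00013/0.4365 = 0.000298; Haaland: 1/√f = -1.8 log₁₀[2.85e-05 + 2.82e-05] = 7.644, so f = 0.01712.

f ≈ 0.01712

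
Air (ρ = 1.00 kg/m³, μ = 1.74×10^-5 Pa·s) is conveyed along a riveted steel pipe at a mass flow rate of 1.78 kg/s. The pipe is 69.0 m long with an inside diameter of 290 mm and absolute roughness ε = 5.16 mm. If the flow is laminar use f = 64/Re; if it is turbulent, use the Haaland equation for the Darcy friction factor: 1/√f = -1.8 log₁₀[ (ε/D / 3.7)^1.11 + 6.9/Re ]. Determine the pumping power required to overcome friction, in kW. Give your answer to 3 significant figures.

P ≈ 7.18 kW

A = πD²/4 = π(0.29)²/4 = 0.06605 m²; mean velocity V = ṁ/(ρA) = 1.78/(1 · 0.06605) = 26.95 m/s.
Reynolds number Re = ρVD/μ = 1 · 26.95 · 0.29 / 1.74e-05 = 4.491e+05.
Re > 4000 → turbulent. Relative roughness ε/D = 0.00516/0.29 = 0.0178. Haaland: 1/√f = -1.8 log₁₀[(0.0178/3.7)^1.11 + 6.9/4.491e+05] = -1.8 log₁₀[0.00267 + 1.54e-05] = 4.627, so f = 0.04671.
Darcy-Weisbach: ΔP = f(L/D)(ρV²/2) = 0.04671·(69/0.29)·(1·26.95²/2) = 0.04671·237.9·363.1 = 4036 Pa.
Q = ṁ/ρ = 1.78/1 = 1.78 m³/s.
Pumping power P = QΔP = 1.78·4036 = 7184 W = 7.18 kW.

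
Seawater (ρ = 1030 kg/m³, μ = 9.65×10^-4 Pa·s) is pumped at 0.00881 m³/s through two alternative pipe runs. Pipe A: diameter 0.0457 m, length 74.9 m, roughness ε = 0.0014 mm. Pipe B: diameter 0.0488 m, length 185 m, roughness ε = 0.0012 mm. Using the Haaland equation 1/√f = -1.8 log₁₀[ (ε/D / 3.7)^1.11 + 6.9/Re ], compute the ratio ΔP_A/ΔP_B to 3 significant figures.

Pipe A: V = Q/A = 0.00881/0.00164 = 5.371 m/s; Re = 2.62e+05; ε/D = 3.06e-05; Haaland → f = 0.01495; ΔP_A = f(L/D)(ρV²/2) = 3.641e+05 Pa.
Pipe B: V = Q/A = 0.00881/0.00187 = 4.71 m/s; Re = 2.453e+05; ε/D = 2.46e-05; Haaland → f = 0.01508; ΔP_B = f(L/D)(ρV²/2) = 6.532e+05 Pa.
ΔP_A/ΔP_B = 3.641e+05/6.532e+05 = 0.557.

ΔP_A/ΔP_B ≈ 0.557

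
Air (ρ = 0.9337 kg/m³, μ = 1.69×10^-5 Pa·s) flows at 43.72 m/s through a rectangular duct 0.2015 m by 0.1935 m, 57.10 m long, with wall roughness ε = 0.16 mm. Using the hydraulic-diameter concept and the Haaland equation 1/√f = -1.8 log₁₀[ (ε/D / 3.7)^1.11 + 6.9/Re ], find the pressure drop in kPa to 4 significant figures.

Hydraulic diameter D_h = 4A/P = 4·(0.2015·0.1935)/(2·(0.2015+0.1935)) = 0.156/0.79 = 0.1974 m.
Re = ρVD_h/μ = 0.9337·43.72·0.1974/1.69e-05 = 4.769e+05.
ε/D_h = 0.00016/0.1974 = 0.00081; Haaland gives 1/√f = -1.8 log₁₀[8.67e-05+1.45e-05] = 7.191, so f = 0.01934.
ΔP = f(L/D_h)(ρV²/2) = 0.01934·57.1/0.1974·892.4 = 4991 Pa.
ΔP = 4.991 kPa.

ΔP ≈ 4.991 kPa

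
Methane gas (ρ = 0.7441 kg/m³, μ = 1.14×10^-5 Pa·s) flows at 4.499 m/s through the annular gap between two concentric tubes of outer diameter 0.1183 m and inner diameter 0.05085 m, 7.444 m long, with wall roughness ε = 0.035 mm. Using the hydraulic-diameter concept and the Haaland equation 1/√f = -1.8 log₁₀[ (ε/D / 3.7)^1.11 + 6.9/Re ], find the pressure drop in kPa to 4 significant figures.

ΔP ≈ 0.02223 kPa

Hydraulic diameter D_h = 4A/P = D_o - D_i = 0.1183 - 0.05085 = 0.06745 m.
Re = ρVD_h/μ = 0.7441·4.499·0.06745/1.14e-05 = 1.981e+04.
ε/D_h = 3.5e-05/0.06745 = 0.000519; Haaland gives 1/√f = -1.8 log₁₀[5.28e-05+0.000348] = 6.114, so f = 0.02675.
ΔP = f(L/D_h)(ρV²/2) = 0.02675·7.444/0.06745·7.531 = 22.23 Pa.
ΔP = 0.02223 kPa.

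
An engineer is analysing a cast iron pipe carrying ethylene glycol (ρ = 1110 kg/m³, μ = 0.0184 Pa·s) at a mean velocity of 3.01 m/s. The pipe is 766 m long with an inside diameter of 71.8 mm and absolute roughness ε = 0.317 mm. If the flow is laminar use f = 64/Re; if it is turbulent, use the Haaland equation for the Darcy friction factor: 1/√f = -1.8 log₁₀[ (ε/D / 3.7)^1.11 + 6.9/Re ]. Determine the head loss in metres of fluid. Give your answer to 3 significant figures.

Reynolds number Re = ρVD/μ = 1110 · 3.01 · 0.0718 / 0.0184 = 1.304e+04.
Re > 4000 → turbulent. Relative roughness ε/D = 0.000317/0.0718 = 0.00442. Haaland: 1/√f = -1.8 log₁₀[(0.00442/3.7)^1.11 + 6.9/1.304e+04] = -1.8 log₁₀[0.000569 + 0.000529] = 5.327, so f = 0.03524.
Darcy-Weisbach: ΔP = f(L/D)(ρV²/2) = 0.03524·(766/0.0718)·(1110·3.01²/2) = 0.03524·1.067e+04·5028 = 1.891e+06 Pa.
Head loss h_f = ΔP/(ρg) = 1.891e+06/(1110·9.81) = 174 m.

h_f ≈ 174 m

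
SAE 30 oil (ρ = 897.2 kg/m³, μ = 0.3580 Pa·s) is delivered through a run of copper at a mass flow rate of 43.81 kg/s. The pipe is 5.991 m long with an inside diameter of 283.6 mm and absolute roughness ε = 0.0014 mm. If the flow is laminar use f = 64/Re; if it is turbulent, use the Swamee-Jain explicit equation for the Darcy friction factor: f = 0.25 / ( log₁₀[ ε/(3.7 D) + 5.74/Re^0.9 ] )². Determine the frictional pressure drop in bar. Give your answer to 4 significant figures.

ΔP ≈ 0.006596 bar

A = πD²/4 = π(0.2836)²/4 = 0.06317 m²; mean velocity V = ṁ/(ρA) = 43.81/(897.2 · 0.06317) = 0.773 m/s.
Reynolds number Re = ρVD/μ = 897.2 · 0.773 · 0.2836 / 0.358 = 549.4.
Re < 2300 → laminar flow, so f = 64/Re = 64/549.4 = 0.1165 (the turbulent correlation is not needed).
Darcy-Weisbach: ΔP = f(L/D)(ρV²/2) = 0.1165·(5.991/0.2836)·(897.2·0.773²/2) = 0.1165·21.12·268.1 = 659.6 Pa.
ΔP = 659.6 Pa = 0.006596 bar.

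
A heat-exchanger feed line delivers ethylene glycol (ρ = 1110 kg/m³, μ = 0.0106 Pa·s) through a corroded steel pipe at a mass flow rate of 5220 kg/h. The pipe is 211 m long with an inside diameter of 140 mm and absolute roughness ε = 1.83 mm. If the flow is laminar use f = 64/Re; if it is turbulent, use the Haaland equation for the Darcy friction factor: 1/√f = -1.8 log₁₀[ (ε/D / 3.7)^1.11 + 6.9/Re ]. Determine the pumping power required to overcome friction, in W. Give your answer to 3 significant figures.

ṁ = 5220 kg/h = 5220/3600 = 1.45 kg/s.
A = πD²/4 = π(0.14)²/4 = 0.01539 m²; mean velocity V = ṁ/(ρA) = 1.45/(1110 · 0.01539) = 0.08486 m/s.
Reynolds number Re = ρVD/μ = 1110 · 0.08486 · 0.14 / 0.0106 = 1244.
Re < 2300 → laminar flow, so f = 64/Re = 64/1244 = 0.05144 (the turbulent correlation is not needed).
Darcy-Weisbach: ΔP = f(L/D)(ρV²/2) = 0.05144·(211/0.14)·(1110·0.08486²/2) = 0.05144·1507·3.997 = 309.9 Pa.
Q = ṁ/ρ = 1.45/1110 = 0.001306 m³/s.
Pumping power P = QΔP = 0.001306·309.9 = 0.4048 W = 0.405 W.

P ≈ 0.405 W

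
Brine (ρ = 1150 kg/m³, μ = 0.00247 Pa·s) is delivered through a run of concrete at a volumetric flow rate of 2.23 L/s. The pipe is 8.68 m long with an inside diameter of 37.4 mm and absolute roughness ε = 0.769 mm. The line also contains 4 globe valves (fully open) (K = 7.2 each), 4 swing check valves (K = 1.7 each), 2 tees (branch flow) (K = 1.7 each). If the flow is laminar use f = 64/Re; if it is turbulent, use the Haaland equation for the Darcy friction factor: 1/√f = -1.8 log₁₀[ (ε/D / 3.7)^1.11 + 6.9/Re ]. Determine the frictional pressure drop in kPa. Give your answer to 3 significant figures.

ΔP ≈ 120 kPa

Q = 2.23 L/s = 2.23/1000 = 0.00223 m³/s.
Cross-sectional area A = πD²/4 = π(0.0374)²/4 = 0.001099 m²; mean velocity V = Q/A = 0.00223/0.001099 = 2.03 m/s.
Reynolds number Re = ρVD/μ = 1150 · 2.03 · 0.0374 / 0.00247 = 3.535e+04.
Re > 4000 → turbulent. Relative roughness ε/D = 0.000769/0.0374 = 0.0206. Haaland: 1/√f = -1.8 log₁₀[(0.0206/3.7)^1.11 + 6.9/3.535e+04] = -1.8 log₁₀[0.00314 + 0.000195] = 4.459, so f = 0.0503.
Total minor-loss coefficient ΣK = 4·7.2 + 4·1.7 + 2·1.7 = 39.
ΔP = [f·L/D + ΣK]·(ρV²/2) = [0.0503·8.68/0.0374 + 39]·(1150·2.03²/2) = [11.67 + 39]·2369 = 1.201e+05 Pa.
ΔP = 1.201e+05 Pa = 120 kPa.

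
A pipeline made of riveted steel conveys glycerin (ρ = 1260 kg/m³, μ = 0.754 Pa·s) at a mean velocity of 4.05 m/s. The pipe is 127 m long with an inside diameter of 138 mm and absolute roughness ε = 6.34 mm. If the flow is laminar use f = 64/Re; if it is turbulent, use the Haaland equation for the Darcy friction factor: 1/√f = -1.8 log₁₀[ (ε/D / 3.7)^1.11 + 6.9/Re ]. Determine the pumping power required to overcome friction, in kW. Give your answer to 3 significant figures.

Reynolds number Re = ρVD/μ = 1260 · 4.05 · 0.138 / 0.754 = 934.
Re < 2300 → laminar flow, so f = 64/Re = 64/934 = 0.06852 (the turbulent correlation is not needed).
Darcy-Weisbach: ΔP = f(L/D)(ρV²/2) = 0.06852·(127/0.138)·(1260·4.05²/2) = 0.06852·920.3·1.033e+04 = 6.517e+05 Pa.
Q = V·A = 4.05·0.01496 = 0.06058 m³/s.
Pumping power P = QΔP = 0.06058·6.517e+05 = 39480 W = 39.5 kW.

P ≈ 39.5 kW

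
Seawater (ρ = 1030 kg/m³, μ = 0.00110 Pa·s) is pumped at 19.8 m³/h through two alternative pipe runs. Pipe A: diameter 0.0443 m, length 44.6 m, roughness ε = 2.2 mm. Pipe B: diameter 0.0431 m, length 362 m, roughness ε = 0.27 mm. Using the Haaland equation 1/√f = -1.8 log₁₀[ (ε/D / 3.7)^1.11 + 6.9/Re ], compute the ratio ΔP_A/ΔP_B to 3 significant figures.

Pipe A: V = Q/A = 0.0055/0.001541 = 3.568 m/s; Re = 1.48e+05; ε/D = 0.0497; Haaland → f = 0.07163; ΔP_A = f(L/D)(ρV²/2) = 4.729e+05 Pa.
Pipe B: V = Q/A = 0.0055/0.001459 = 3.77 m/s; Re = 1.521e+05; ε/D = 0.00626; Haaland → f = 0.03311; ΔP_B = f(L/D)(ρV²/2) = 2.035e+06 Pa.
ΔP_A/ΔP_B = 4.729e+05/2.035e+06 = 0.232.

ΔP_A/ΔP_B ≈ 0.232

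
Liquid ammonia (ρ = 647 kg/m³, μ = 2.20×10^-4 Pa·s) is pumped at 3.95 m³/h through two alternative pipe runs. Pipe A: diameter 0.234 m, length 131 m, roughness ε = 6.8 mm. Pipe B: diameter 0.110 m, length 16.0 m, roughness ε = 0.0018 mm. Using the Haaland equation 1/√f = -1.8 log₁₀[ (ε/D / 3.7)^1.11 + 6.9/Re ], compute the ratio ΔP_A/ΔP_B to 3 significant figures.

ΔP_A/ΔP_B ≈ 0.494

Pipe A: V = Q/A = 0.001097/0.04301 = 0.02551 m/s; Re = 1.756e+04; ε/D = 0.0291; Haaland → f = 0.0583; ΔP_A = f(L/D)(ρV²/2) = 6.873 Pa.
Pipe B: V = Q/A = 0.001097/0.009503 = 0.1155 m/s; Re = 3.735e+04; ε/D = 1.64e-05; Haaland → f = 0.02217; ΔP_B = f(L/D)(ρV²/2) = 13.91 Pa.
ΔP_A/ΔP_B = 6.873/13.91 = 0.494.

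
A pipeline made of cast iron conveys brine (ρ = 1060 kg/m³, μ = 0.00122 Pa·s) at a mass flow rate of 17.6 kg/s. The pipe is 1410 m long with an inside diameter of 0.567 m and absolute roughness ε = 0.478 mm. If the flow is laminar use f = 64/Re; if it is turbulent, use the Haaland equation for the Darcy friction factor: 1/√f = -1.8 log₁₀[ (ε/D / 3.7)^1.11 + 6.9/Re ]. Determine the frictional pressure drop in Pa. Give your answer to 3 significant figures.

ΔP ≈ 142 Pa

A = πD²/4 = π(0.567)²/4 = 0.2525 m²; mean velocity V = ṁ/(ρA) = 17.6/(1060 · 0.2525) = 0.06576 m/s.
Reynolds number Re = ρVD/μ = 1060 · 0.06576 · 0.567 / 0.00122 = 3.24e+04.
Re > 4000 → turbulent. Relative roughness ε/D = 0.000478/0.567 = 0.000843. Haaland: 1/√f = -1.8 log₁₀[(0.000843/3.7)^1.11 + 6.9/3.24e+04] = -1.8 log₁₀[9.06e-05 + 0.000213] = 6.332, so f = 0.02494.
Darcy-Weisbach: ΔP = f(L/D)(ρV²/2) = 0.02494·(1410/0.567)·(1060·0.06576²/2) = 0.02494·2487·2.292 = 142.1 Pa.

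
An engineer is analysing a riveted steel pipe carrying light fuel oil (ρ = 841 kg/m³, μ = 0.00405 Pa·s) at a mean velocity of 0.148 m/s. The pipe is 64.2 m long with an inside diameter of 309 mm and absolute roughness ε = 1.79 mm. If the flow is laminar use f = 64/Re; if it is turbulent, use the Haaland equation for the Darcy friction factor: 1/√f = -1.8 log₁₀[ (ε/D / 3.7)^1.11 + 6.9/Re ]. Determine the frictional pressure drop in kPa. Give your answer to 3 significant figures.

Reynolds number Re = ρVD/μ = 841 · 0.148 · 0.309 / 0.00405 = 9496.
Re > 4000 → turbulent. Relative roughness ε/D = 0.00179/0.309 = 0.00579. Haaland: 1/√f = -1.8 log₁₀[(0.00579/3.7)^1.11 + 6.9/9496] = -1.8 log₁₀[0.000769 + 0.000727] = 5.085, so f = 0.03867.
Darcy-Weisbach: ΔP = f(L/D)(ρV²/2) = 0.03867·(64.2/0.309)·(841·0.148²/2) = 0.03867·207.8·9.211 = 74 Pa.
ΔP = 74 Pa = 0.0740 kPa.

ΔP ≈ 0.0740 kPa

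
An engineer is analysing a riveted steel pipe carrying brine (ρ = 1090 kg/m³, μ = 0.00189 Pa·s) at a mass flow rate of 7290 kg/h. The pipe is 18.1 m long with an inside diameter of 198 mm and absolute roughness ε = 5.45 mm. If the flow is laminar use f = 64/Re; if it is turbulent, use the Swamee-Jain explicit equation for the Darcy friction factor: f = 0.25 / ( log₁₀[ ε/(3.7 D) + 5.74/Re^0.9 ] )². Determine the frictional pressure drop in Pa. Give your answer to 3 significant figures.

ΔP ≈ 11.1 Pa

ṁ = 7290 kg/h = 7290/3600 = 2.025 kg/s.
A = πD²/4 = π(0.198)²/4 = 0.03079 m²; mean velocity V = ṁ/(ρA) = 2.025/(1090 · 0.03079) = 0.06034 m/s.
Reynolds number Re = ρVD/μ = 1090 · 0.06034 · 0.198 / 0.00189 = 6890.
Re > 4000 → turbulent. Relative roughness ε/D = 0.00545/0.198 = 0.0275. Swamee-Jain: f = 0.25/(log₁₀[0.0275/3.7 + 5.74/6890^0.9])² = 0.25/(log₁₀[0.00744 + 0.00202])² = 0.25/(-2.024)² = 0.06101.
Darcy-Weisbach: ΔP = f(L/D)(ρV²/2) = 0.06101·(18.1/0.198)·(1090·0.06034²/2) = 0.06101·91.41·1.984 = 11.06 Pa.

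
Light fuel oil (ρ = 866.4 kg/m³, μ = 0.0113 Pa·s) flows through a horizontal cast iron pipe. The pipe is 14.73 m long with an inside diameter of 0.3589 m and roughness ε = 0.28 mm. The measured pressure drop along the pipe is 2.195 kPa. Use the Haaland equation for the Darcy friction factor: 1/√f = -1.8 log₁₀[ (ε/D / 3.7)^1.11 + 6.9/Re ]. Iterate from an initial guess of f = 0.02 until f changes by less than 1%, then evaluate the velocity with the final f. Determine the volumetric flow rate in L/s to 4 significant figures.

Rearranging Darcy-Weisbach: V = √(2·ΔP·D/(f·L·ρ)). With ε/D = 0.00028/0.3589 = 0.00078, iterate starting from f = 0.02:
  f = 0.02 → V = √(2·2195·0.3589/(0.02·14.73·866.4)) = 2.485 m/s; Re = ρVD/μ = 6.837e+04; f → 0.02212
  f = 0.02212 → V = 2.362 m/s; Re = 6.501e+04; f → 0.02227
Converged (Δf/f < 1%). With the final f = 0.02227: V = √(2·2195·0.3589/(0.02227·14.73·866.4)) = 2.355 m/s.
Q = V·A = 2.355·(π/4·0.3589²) = 0.2382 m³/s = 238.2 L/s.

Q ≈ 238.2 L/s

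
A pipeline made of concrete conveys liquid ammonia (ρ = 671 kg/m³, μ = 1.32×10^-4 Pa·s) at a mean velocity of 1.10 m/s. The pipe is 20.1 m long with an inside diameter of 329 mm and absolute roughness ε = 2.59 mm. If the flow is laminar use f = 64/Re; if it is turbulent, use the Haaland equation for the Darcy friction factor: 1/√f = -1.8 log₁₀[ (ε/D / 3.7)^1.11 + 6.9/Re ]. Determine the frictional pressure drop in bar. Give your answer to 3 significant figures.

Reynolds number Re = ρVD/μ = 671 · 1.1 · 0.329 / 0.000132 = 1.84e+06.
Re > 4000 → turbulent. Relative roughness ε/D = 0.00259/0.329 = 0.00787. Haaland: 1/√f = -1.8 log₁₀[(0.00787/3.7)^1.11 + 6.9/1.84e+06] = -1.8 log₁₀[0.00108 + 3.75e-06] = 5.336, so f = 0.03512.
Darcy-Weisbach: ΔP = f(L/D)(ρV²/2) = 0.03512·(20.1/0.329)·(671·1.1²/2) = 0.03512·61.09·406 = 871 Pa.
ΔP = 871 Pa = 0.00871 bar.

ΔP ≈ 0.00871 bar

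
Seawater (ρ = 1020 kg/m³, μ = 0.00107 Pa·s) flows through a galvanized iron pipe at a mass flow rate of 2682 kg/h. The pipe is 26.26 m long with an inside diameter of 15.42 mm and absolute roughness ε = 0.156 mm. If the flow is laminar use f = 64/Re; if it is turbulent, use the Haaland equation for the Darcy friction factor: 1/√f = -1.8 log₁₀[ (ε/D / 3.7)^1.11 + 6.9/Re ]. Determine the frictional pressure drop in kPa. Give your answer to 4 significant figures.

ΔP ≈ 519.3 kPa

ṁ = 2682 kg/h = 2682/3600 = 0.745 kg/s.
A = πD²/4 = π(0.01542)²/4 = 0.0001867 m²; mean velocity V = ṁ/(ρA) = 0.745/(1020 · 0.0001867) = 3.911 m/s.
Reynolds number Re = ρVD/μ = 1020 · 3.911 · 0.01542 / 0.00107 = 5.749e+04.
Re > 4000 → turbulent. Relative roughness ε/D = 0.000156/0.01542 = 0.0101. Haaland: 1/√f = -1.8 log₁₀[(0.0101/3.7)^1.11 + 6.9/5.749e+04] = -1.8 log₁₀[0.00143 + 0.00012] = 5.058, so f = 0.03909.
Darcy-Weisbach: ΔP = f(L/D)(ρV²/2) = 0.03909·(26.26/0.01542)·(1020·3.911²/2) = 0.03909·1703·7801 = 5.193e+05 Pa.
ΔP = 5.193e+05 Pa = 519.3 kPa.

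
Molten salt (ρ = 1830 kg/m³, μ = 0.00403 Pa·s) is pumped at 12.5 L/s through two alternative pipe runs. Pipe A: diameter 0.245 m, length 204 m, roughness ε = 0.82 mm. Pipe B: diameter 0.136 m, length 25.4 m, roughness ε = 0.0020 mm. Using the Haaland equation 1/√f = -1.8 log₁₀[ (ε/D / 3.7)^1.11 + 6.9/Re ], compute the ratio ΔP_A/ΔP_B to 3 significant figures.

Pipe A: V = Q/A = 0.0125/0.04714 = 0.2651 m/s; Re = 2.95e+04; ε/D = 0.00335; Haaland → f = 0.03042; ΔP_A = f(L/D)(ρV²/2) = 1629 Pa.
Pipe B: V = Q/A = 0.0125/0.01453 = 0.8605 m/s; Re = 5.314e+04; ε/D = 1.47e-05; Haaland → f = 0.02047; ΔP_B = f(L/D)(ρV²/2) = 2590 Pa.
ΔP_A/ΔP_B = 1629/2590 = 0.629.

ΔP_A/ΔP_B ≈ 0.629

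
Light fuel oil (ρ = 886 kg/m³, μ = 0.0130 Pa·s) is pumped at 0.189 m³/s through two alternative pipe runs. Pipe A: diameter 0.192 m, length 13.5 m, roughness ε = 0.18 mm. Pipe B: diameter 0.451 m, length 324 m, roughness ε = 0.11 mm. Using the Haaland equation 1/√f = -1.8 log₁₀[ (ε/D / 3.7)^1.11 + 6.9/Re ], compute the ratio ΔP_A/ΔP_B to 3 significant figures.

Pipe A: V = Q/A = 0.189/0.02895 = 6.528 m/s; Re = 8.542e+04; ε/D = 0.000937; Haaland → f = 0.02209; ΔP_A = f(L/D)(ρV²/2) = 2.931e+04 Pa.
Pipe B: V = Q/A = 0.189/0.1598 = 1.183 m/s; Re = 3.637e+04; ε/D = 0.000244; Haaland → f = 0.02288; ΔP_B = f(L/D)(ρV²/2) = 1.019e+04 Pa.
ΔP_A/ΔP_B = 2.931e+04/1.019e+04 = 2.88.

ΔP_A/ΔP_B ≈ 2.88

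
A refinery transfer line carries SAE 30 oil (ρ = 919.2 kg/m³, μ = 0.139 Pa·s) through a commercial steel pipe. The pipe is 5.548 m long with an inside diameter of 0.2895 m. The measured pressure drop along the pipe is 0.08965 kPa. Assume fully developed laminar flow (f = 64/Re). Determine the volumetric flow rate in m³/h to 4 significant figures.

Q ≈ 72.15 m³/h

For laminar flow, f = 64/Re with Re = ρVD/μ, so Darcy-Weisbach reduces to ΔP = 32μLV/D². Solving for V: V = ΔP·D²/(32μL) = 89.65·(0.2895)²/(32·0.139·5.548) = 0.3045 m/s.
Check: Re = ρVD/μ = 919.2·0.3045·0.2895/0.139 = 582.9 < 2300, so the laminar assumption holds.
Q = V·A = 0.3045·(π/4·0.2895²) = 0.02004 m³/s = 72.15 m³/h.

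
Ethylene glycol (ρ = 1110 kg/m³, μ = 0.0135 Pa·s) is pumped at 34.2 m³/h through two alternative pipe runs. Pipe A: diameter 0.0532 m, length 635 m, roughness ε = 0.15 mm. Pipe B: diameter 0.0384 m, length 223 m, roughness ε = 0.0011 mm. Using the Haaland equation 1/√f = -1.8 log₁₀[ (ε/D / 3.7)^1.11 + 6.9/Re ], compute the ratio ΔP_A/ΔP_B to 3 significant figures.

Pipe A: V = Q/A = 0.0095/0.002223 = 4.274 m/s; Re = 1.869e+04; ε/D = 0.00282; Haaland → f = 0.03119; ΔP_A = f(L/D)(ρV²/2) = 3.774e+06 Pa.
Pipe B: V = Q/A = 0.0095/0.001158 = 8.203 m/s; Re = 2.59e+04; ε/D = 2.86e-05; Haaland → f = 0.0242; ΔP_B = f(L/D)(ρV²/2) = 5.249e+06 Pa.
ΔP_A/ΔP_B = 3.774e+06/5.249e+06 = 0.719.

ΔP_A/ΔP_B ≈ 0.719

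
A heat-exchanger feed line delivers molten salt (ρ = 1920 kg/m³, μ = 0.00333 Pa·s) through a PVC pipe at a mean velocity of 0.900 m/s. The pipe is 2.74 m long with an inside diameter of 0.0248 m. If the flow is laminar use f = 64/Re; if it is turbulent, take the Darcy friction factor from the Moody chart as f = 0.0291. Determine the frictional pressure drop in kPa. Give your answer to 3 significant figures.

Reynolds number Re = ρVD/μ = 1920 · 0.9 · 0.0248 / 0.00333 = 1.287e+04.
Re > 4000 → turbulent; use the Moody-chart value f = 0.0291.
Darcy-Weisbach: ΔP = f(L/D)(ρV²/2) = 0.0291·(2.74/0.0248)·(1920·0.9²/2) = 0.0291·110.5·777.6 = 2500 Pa.
ΔP = 2500 Pa = 2.50 kPa.

ΔP ≈ 2.50 kPa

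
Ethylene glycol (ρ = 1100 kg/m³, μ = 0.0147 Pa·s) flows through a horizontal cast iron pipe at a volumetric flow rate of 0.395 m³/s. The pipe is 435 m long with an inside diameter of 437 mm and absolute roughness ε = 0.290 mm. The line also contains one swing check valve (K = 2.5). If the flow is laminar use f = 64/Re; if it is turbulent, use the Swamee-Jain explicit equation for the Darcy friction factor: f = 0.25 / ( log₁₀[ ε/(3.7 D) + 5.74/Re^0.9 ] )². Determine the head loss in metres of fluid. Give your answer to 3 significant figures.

h_f ≈ 8.44 m

Cross-sectional area A = πD²/4 = π(0.437)²/4 = 0.15 m²; mean velocity V = Q/A = 0.395/0.15 = 2.634 m/s.
Reynolds number Re = ρVD/μ = 1100 · 2.634 · 0.437 / 0.0147 = 8.612e+04.
Re > 4000 → turbulent. Relative roughness ε/D = 0.00029/0.437 = 0.000664. Swamee-Jain: f = 0.25/(log₁₀[0.000664/3.7 + 5.74/8.612e+04^0.9])² = 0.25/(log₁₀[0.000179 + 0.000208])² = 0.25/(-3.412)² = 0.02147.
Total minor-loss coefficient ΣK = 1·2.5 = 2.5.
ΔP = [f·L/D + ΣK]·(ρV²/2) = [0.02147·435/0.437 + 2.5]·(1100·2.634²/2) = [21.37 + 2.5]·3815 = 9.106e+04 Pa.
Head loss h_f = ΔP/(ρg) = 9.106e+04/(1100·9.81) = 8.44 m.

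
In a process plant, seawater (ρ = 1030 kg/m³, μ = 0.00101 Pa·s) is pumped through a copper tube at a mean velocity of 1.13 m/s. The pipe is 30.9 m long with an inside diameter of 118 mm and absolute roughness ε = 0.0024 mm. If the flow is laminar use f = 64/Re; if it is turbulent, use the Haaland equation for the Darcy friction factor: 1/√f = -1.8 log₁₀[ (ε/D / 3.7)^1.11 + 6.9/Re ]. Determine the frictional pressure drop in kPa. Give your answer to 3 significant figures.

Reynolds number Re = ρVD/μ = 1030 · 1.13 · 0.118 / 0.00101 = 1.36e+05.
Re > 4000 → turbulent. Relative roughness ε/D = 2.4e-06/0.118 = 2.03e-05. Haaland: 1/√f = -1.8 log₁₀[(2.03e-05/3.7)^1.11 + 6.9/1.36e+05] = -1.8 log₁₀[1.45e-06 + 5.07e-05] = 7.708, so f = 0.01683.
Darcy-Weisbach: ΔP = f(L/D)(ρV²/2) = 0.01683·(30.9/0.118)·(1030·1.13²/2) = 0.01683·261.9·657.6 = 2898 Pa.
ΔP = 2898 Pa = 2.90 kPa.

ΔP ≈ 2.90 kPa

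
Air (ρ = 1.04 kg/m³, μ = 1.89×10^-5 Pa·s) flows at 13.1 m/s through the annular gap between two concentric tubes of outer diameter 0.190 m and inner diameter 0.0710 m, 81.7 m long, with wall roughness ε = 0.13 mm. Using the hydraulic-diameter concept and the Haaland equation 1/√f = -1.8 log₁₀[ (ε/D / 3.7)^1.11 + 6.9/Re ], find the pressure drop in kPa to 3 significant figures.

ΔP ≈ 1.38 kPa

Hydraulic diameter D_h = 4A/P = D_o - D_i = 0.19 - 0.071 = 0.119 m.
Re = ρVD_h/μ = 1.04·13.1·0.119/1.89e-05 = 8.578e+04.
ε/D_h = 0.00013/0.119 = 0.00109; Haaland gives 1/√f = -1.8 log₁₀[0.000121+8.04e-05] = 6.653, so f = 0.02259.
ΔP = f(L/D_h)(ρV²/2) = 0.02259·81.7/0.119·89.24 = 1384 Pa.
ΔP = 1.38 kPa.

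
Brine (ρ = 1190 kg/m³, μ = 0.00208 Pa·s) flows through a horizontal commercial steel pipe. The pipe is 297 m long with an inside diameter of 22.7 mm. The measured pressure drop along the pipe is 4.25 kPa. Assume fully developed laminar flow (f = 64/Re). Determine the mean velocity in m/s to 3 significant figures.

V ≈ 0.111 m/s

For laminar flow, f = 64/Re with Re = ρVD/μ, so Darcy-Weisbach reduces to ΔP = 32μLV/D². Solving for V: V = ΔP·D²/(32μL) = 4250·(0.0227)²/(32·0.00208·297) = 0.1108 m/s.
Check: Re = ρVD/μ = 1190·0.1108·0.0227/0.00208 = 1439 < 2300, so the laminar assumption holds.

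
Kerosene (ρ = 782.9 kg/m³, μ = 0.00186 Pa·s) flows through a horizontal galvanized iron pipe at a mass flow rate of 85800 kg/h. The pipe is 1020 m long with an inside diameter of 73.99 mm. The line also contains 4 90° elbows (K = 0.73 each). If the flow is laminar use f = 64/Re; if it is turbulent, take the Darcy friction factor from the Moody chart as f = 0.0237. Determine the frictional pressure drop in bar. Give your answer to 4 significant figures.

ΔP ≈ 64.68 bar

ṁ = 85800 kg/h = 85800/3600 = 23.83 kg/s.
A = πD²/4 = π(0.07399)²/4 = 0.0043 m²; mean velocity V = ṁ/(ρA) = 23.83/(782.9 · 0.0043) = 7.08 m/s.
Reynolds number Re = ρVD/μ = 782.9 · 7.08 · 0.07399 / 0.00186 = 2.205e+05.
Re > 4000 → turbulent; use the Moody-chart value f = 0.0237.
Total minor-loss coefficient ΣK = 4·0.73 = 2.92.
ΔP = [f·L/D + ΣK]·(ρV²/2) = [0.0237·1020/0.07399 + 2.92]·(782.9·7.08²/2) = [326.7 + 2.92]·1.962e+04 = 6.468e+06 Pa.
ΔP = 6.468e+06 Pa = 64.68 bar.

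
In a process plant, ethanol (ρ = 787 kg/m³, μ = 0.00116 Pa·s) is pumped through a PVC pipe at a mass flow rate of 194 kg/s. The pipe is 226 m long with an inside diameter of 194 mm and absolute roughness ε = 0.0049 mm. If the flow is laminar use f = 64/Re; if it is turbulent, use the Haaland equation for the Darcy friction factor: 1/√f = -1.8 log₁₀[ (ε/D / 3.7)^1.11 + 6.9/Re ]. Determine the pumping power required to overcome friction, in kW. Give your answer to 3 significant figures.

A = πD²/4 = π(0.194)²/4 = 0.02956 m²; mean velocity V = ṁ/(ρA) = 194/(787 · 0.02956) = 8.339 m/s.
Reynolds number Re = ρVD/μ = 787 · 8.339 · 0.194 / 0.00116 = 1.098e+06.
Re > 4000 → turbulent. Relative roughness ε/D = 4.9e-06/0.194 = 2.53e-05. Haaland: 1/√f = -1.8 log₁₀[(2.53e-05/3.7)^1.11 + 6.9/1.098e+06] = -1.8 log₁₀[1.84e-06 + 6.29e-06] = 9.162, so f = 0.01191.
Darcy-Weisbach: ΔP = f(L/D)(ρV²/2) = 0.01191·(226/0.194)·(787·8.339²/2) = 0.01191·1165·2.737e+04 = 3.798e+05 Pa.
Q = ṁ/ρ = 194/787 = 0.2465 m³/s.
Pumping power P = QΔP = 0.2465·3.798e+05 = 93620 W = 93.6 kW.

P ≈ 93.6 kW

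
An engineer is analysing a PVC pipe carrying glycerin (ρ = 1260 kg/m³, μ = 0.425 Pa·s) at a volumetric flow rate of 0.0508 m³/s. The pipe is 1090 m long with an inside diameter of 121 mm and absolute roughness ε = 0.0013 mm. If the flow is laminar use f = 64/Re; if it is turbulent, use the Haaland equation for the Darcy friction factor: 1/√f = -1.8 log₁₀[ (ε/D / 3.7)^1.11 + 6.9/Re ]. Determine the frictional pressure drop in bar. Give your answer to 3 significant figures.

Cross-sectional area A = πD²/4 = π(0.121)²/4 = 0.0115 m²; mean velocity V = Q/A = 0.0508/0.0115 = 4.418 m/s.
Reynolds number Re = ρVD/μ = 1260 · 4.418 · 0.121 / 0.425 = 1585.
Re < 2300 → laminar flow, so f = 64/Re = 64/1585 = 0.04038 (the turbulent correlation is not needed).
Darcy-Weisbach: ΔP = f(L/D)(ρV²/2) = 0.04038·(1090/0.121)·(1260·4.418²/2) = 0.04038·9008·1.23e+04 = 4.473e+06 Pa.
ΔP = 4.473e+06 Pa = 44.7 bar.

ΔP ≈ 44.7 bar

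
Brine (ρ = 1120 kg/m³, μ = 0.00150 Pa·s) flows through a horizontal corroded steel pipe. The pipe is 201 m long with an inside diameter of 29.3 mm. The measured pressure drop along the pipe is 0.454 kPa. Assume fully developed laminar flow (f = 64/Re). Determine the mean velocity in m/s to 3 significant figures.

V ≈ 0.0404 m/s

For laminar flow, f = 64/Re with Re = ρVD/μ, so Darcy-Weisbach reduces to ΔP = 32μLV/D². Solving for V: V = ΔP·D²/(32μL) = 454·(0.0293)²/(32·0.0015·201) = 0.0404 m/s.
Check: Re = ρVD/μ = 1120·0.0404·0.0293/0.0015 = 883.8 < 2300, so the laminar assumption holds.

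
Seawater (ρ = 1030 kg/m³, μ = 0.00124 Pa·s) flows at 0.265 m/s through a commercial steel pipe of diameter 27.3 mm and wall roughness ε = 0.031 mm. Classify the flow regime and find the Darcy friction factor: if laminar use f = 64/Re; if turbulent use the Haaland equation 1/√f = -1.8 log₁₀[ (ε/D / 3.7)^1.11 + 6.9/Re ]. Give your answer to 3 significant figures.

f ≈ 0.0368

Re = ρVD/μ = 1030·0.265·0.0273/0.00124 = 6009.
Re > 4000 → turbulent. ε/D = 3.1e-05/0.0273 = 0.00114; Haaland: 1/√f = -1.8 log₁₀[0.000126 + 0.00115] = 5.211, so f = 0.03683.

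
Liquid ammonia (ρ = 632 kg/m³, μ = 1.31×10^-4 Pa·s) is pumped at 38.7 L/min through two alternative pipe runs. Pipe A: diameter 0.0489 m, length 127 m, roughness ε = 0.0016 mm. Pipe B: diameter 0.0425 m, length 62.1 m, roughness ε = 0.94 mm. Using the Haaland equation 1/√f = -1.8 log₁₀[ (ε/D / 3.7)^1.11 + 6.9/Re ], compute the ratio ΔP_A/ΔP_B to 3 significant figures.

ΔP_A/ΔP_B ≈ 0.372

Pipe A: V = Q/A = 0.000645/0.001878 = 0.3434 m/s; Re = 8.102e+04; ε/D = 3.27e-05; Haaland → f = 0.01875; ΔP_A = f(L/D)(ρV²/2) = 1815 Pa.
Pipe B: V = Q/A = 0.000645/0.001419 = 0.4547 m/s; Re = 9.322e+04; ε/D = 0.0221; Haaland → f = 0.05106; ΔP_B = f(L/D)(ρV²/2) = 4873 Pa.
ΔP_A/ΔP_B = 1815/4873 = 0.372.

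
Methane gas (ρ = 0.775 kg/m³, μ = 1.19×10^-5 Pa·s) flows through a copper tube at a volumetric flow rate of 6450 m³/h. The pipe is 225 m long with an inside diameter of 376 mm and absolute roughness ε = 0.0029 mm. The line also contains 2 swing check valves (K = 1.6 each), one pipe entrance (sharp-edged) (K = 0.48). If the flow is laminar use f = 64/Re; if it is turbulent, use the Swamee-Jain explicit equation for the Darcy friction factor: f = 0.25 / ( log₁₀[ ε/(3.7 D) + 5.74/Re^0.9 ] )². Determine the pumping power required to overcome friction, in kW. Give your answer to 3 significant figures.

P ≈ 2.15 kW

Q = 6450 m³/h = 6450/3600 = 1.792 m³/s.
Cross-sectional area A = πD²/4 = π(0.376)²/4 = 0.111 m²; mean velocity V = Q/A = 1.792/0.111 = 16.14 m/s.
Reynolds number Re = ρVD/μ = 0.775 · 16.14 · 0.376 / 1.19e-05 = 3.951e+05.
Re > 4000 → turbulent. Relative roughness ε/D = 2.9e-06/0.376 = 7.71e-06. Swamee-Jain: f = 0.25/(log₁₀[7.71e-06/3.7 + 5.74/3.951e+05^0.9])² = 0.25/(log₁₀[2.08e-06 + 5.27e-05])² = 0.25/(-4.261)² = 0.01377.
Total minor-loss coefficient ΣK = 2·1.6 + 1·0.48 = 3.68.
ΔP = [f·L/D + ΣK]·(ρV²/2) = [0.01377·225/0.376 + 3.68]·(0.775·16.14²/2) = [8.239 + 3.68]·100.9 = 1202 Pa.
Pumping power P = QΔP = 1.792·1202 = 2154 W = 2.15 kW.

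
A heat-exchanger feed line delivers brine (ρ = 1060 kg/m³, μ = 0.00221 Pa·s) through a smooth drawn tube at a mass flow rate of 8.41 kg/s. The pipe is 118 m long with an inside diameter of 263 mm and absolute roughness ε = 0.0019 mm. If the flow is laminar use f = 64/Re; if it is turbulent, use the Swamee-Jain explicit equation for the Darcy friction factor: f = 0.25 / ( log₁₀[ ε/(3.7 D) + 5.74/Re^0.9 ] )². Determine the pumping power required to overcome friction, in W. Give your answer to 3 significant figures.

P ≈ 1.06 W

A = πD²/4 = π(0.263)²/4 = 0.05433 m²; mean velocity V = ṁ/(ρA) = 8.41/(1060 · 0.05433) = 0.146 m/s.
Reynolds number Re = ρVD/μ = 1060 · 0.146 · 0.263 / 0.00221 = 1.842e+04.
Re > 4000 → turbulent. Relative roughness ε/D = 1.9e-06/0.263 = 7.22e-06. Swamee-Jain: f = 0.25/(log₁₀[7.22e-06/3.7 + 5.74/1.842e+04^0.9])² = 0.25/(log₁₀[1.95e-06 + 0.000832])² = 0.25/(-3.079)² = 0.02637.
Darcy-Weisbach: ΔP = f(L/D)(ρV²/2) = 0.02637·(118/0.263)·(1060·0.146²/2) = 0.02637·448.7·11.3 = 133.8 Pa.
Q = ṁ/ρ = 8.41/1060 = 0.007934 m³/s.
Pumping power P = QΔP = 0.007934·133.8 = 1.061 W = 1.06 W.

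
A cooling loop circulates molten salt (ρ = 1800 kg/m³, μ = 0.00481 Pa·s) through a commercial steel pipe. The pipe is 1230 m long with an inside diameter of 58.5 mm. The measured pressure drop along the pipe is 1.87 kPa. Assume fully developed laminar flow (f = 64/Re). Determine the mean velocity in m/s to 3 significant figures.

For laminar flow, f = 64/Re with Re = ρVD/μ, so Darcy-Weisbach reduces to ΔP = 32μLV/D². Solving for V: V = ΔP·D²/(32μL) = 1870·(0.0585)²/(32·0.00481·1230) = 0.0338 m/s.
Check: Re = ρVD/μ = 1800·0.0338·0.0585/0.00481 = 740 < 2300, so the laminar assumption holds.

V ≈ 0.0338 m/s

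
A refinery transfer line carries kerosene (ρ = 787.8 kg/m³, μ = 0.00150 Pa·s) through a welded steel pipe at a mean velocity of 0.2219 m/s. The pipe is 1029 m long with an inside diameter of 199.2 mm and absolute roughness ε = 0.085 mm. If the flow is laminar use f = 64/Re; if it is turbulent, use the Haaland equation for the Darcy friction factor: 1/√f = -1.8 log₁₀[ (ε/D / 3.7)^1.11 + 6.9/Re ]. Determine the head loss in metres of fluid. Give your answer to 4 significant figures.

Reynolds number Re = ρVD/μ = 787.8 · 0.2219 · 0.1992 / 0.0015 = 2.322e+04.
Re > 4000 → turbulent. Relative roughness ε/D = 8.5e-05/0.1992 = 0.000427. Haaland: 1/√f = -1.8 log₁₀[(0.000427/3.7)^1.11 + 6.9/2.322e+04] = -1.8 log₁₀[4.25e-05 + 0.000297] = 6.244, so f = 0.02565.
Darcy-Weisbach: ΔP = f(L/D)(ρV²/2) = 0.02565·(1029/0.1992)·(787.8·0.2219²/2) = 0.02565·5166·19.4 = 2570 Pa.
Head loss h_f = ΔP/(ρg) = 2570/(787.8·9.81) = 0.3325 m.

h_f ≈ 0.3325 m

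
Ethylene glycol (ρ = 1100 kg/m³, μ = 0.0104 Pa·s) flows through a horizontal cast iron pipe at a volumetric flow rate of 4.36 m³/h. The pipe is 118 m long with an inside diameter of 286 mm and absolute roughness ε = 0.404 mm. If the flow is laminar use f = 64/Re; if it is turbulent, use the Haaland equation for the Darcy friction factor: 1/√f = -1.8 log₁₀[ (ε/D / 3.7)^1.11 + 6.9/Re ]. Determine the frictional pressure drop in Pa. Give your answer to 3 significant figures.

Q = 4.36 m³/h = 4.36/3600 = 0.001211 m³/s.
Cross-sectional area A = πD²/4 = π(0.286)²/4 = 0.06424 m²; mean velocity V = Q/A = 0.001211/0.06424 = 0.01885 m/s.
Reynolds number Re = ρVD/μ = 1100 · 0.01885 · 0.286 / 0.0104 = 570.3.
Re < 2300 → laminar flow, so f = 64/Re = 64/570.3 = 0.1122 (the turbulent correlation is not needed).
Darcy-Weisbach: ΔP = f(L/D)(ρV²/2) = 0.1122·(118/0.286)·(1100·0.01885²/2) = 0.1122·412.6·0.1955 = 9.051 Pa.

ΔP ≈ 9.05 Pa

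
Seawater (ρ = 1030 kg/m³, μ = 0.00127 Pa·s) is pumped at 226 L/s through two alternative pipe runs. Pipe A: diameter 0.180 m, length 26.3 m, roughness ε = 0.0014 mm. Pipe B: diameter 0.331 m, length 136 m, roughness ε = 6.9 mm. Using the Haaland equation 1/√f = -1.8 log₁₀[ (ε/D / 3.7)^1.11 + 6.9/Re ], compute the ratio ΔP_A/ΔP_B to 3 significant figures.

ΔP_A/ΔP_B ≈ 0.924

Pipe A: V = Q/A = 0.226/0.02545 = 8.881 m/s; Re = 1.297e+06; ε/D = 7.78e-06; Haaland → f = 0.01126; ΔP_A = f(L/D)(ρV²/2) = 6.684e+04 Pa.
Pipe B: V = Q/A = 0.226/0.08605 = 2.626 m/s; Re = 7.051e+05; ε/D = 0.0208; Haaland → f = 0.04957; ΔP_B = f(L/D)(ρV²/2) = 7.235e+04 Pa.
ΔP_A/ΔP_B = 6.684e+04/7.235e+04 = 0.924.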